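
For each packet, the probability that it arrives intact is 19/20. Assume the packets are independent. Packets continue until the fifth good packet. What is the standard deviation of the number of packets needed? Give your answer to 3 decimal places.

Y = total packets until the fifth success; negative binomial with r=5, p=0.95.
SD(Y) = √[r(1−p)/p²] = √(0.27701) = 0.52632

0.526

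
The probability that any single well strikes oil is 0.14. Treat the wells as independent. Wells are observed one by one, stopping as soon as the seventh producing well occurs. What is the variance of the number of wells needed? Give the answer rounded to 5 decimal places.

307.14286

Y = total wells until the seventh success; negative binomial with r=7, p=0.14.
Var(Y) = r(1−p)/p² = 7·0.86 / 0.14² = 307.1428571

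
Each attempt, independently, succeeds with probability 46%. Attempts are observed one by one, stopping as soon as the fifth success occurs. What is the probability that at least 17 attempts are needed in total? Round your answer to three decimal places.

0.074

Needing more than 16 attempts ⇔ fewer than 5 successes in the first 16. With X ~ Binomial(16, 0.46), P(Y > 16) = P(X ≤ 4).
  k=0: C(16,0)·0.46^0·0.54^16 = 0.00005
  k=1: C(16,1)·0.46^1·0.54^15 = 0.00071
  k=2: C(16,2)·0.46^2·0.54^14 = 0.00455
  k=3: C(16,3)·0.46^3·0.54^13 = 0.01810
  k=4: C(16,4)·0.46^4·0.54^12 = 0.05010
P(X ≤ 4) = 0.07351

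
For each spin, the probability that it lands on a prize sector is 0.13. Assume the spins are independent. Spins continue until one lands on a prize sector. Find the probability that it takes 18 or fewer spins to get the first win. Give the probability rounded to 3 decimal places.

0.918

Y = number of spins to the first success; geometric, p = 0.13.
P(Y ≤ 18) = 1 − (1−p)^18 = 1 − 0.08154 = 0.91846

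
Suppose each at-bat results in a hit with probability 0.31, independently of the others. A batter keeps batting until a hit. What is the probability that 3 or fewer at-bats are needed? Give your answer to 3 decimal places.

Y = number of at-bats to the first success; geometric, p = 0.31.
P(Y ≤ 3) = 1 − (1−p)^3 = 1 − 0.32851 = 0.67149

0.671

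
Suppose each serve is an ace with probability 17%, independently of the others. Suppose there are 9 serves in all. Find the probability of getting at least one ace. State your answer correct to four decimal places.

0.8131

P(at least one) = 1 − P(none) = 1 − (1 − 0.17)^9
= 1 − 0.186940 = 0.813060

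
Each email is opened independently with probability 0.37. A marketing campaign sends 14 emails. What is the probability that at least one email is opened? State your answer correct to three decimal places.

0.998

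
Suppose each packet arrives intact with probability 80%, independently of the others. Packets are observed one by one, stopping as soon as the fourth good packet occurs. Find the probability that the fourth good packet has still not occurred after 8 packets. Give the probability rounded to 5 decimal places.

0.01041

Needing more than 8 packets ⇔ fewer than 4 successes in the first 8. With X ~ Binomial(8, 0.80), P(Y > 8) = P(X ≤ 3).
  k=0: C(8,0)·0.80^0·0.20^8 = 0.0000026
  k=1: C(8,1)·0.80^1·0.20^7 = 0.0000819
  k=2: C(8,2)·0.80^2·0.20^6 = 0.0011469
  k=3: C(8,3)·0.80^3·0.20^5 = 0.0091750
P(X ≤ 3) = 0.0104064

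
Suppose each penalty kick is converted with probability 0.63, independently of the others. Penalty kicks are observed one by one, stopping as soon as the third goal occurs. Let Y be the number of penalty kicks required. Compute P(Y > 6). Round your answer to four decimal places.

0.1404

Needing more than 6 penalty kicks ⇔ fewer than 3 successes in the first 6. With X ~ Binomial(6, 0.63), P(Y > 6) = P(X ≤ 2).
  k=0: C(6,0)·0.63^0·0.37^6 = 0.002566
  k=1: C(6,1)·0.63^1·0.37^5 = 0.026212
  k=2: C(6,2)·0.63^2·0.37^4 = 0.111578
P(X ≤ 2) = 0.140356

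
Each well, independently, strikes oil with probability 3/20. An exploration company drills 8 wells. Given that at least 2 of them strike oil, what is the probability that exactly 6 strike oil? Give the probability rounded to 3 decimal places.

0.001

X ~ Binomial(8, 0.15). Want P(X=6 | X≥2) = P(X=6) / P(X≥2).
P(X=6) = C(8,6)·0.15^6·0.85^2 = 0.00023
P(X≥2) = 1 − 0.27249 − 0.38469 = 0.34282
Ratio = 0.00023 / 0.34282 = 0.00067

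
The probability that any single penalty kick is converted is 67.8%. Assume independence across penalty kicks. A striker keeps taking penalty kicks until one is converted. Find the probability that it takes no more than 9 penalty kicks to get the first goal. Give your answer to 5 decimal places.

Y = number of penalty kicks to the first success; geometric, p = 0.678.
P(Y ≤ 9) = 1 − (1−p)^9 = 1 − 0.0000372 = 0.9999628

0.99996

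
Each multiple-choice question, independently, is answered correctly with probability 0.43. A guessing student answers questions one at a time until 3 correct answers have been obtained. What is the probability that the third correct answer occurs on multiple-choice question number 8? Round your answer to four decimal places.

Y = trial on which the third success occurs; negative binomial, r=3, p=0.43.
P(Y=8) = C(7,2) · p^3 · (1−p)^5
= 21 · 0.079507 · 0.060169 = 0.100461

0.1005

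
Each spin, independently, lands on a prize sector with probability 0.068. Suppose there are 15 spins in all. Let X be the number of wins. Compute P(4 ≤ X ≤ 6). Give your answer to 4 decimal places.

X ~ Binomial(15, 0.068); P(4 ≤ X ≤ 6) = Σ C(15,k) p^k (1−p)^(15−k) over k:
  k=4: C(15,4)·0.068^4·0.932^11 = 0.013451
  k=5: C(15,5)·0.068^5·0.932^10 = 0.002159
  k=6: C(15,6)·0.068^6·0.932^9 = 0.000263
Total = 0.015872

0.0159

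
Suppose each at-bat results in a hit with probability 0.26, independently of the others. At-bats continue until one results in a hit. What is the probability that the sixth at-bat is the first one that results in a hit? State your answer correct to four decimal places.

Geometric (trials to first success), p = 0.26.
P(Y = 6) = (1−p)^5 · p = 0.2219 · 0.26 = 0.057694

0.0577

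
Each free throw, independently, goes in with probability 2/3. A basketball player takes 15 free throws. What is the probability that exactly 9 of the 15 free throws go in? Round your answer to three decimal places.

X ~ Binomial(n=15, p=0.666667).
P(X=9) = C(15,9) · p^9 · (1−p)^6
= 5005 · 0.026012 · 0.0013717 = 0.17859

0.179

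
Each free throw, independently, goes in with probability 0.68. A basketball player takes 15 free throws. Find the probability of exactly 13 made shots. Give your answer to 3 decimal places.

X ~ Binomial(n=15, p=0.68).
P(X=13) = C(15,13) · p^13 · (1−p)^2
= 105 · 0.0066468 · 0.1024 = 0.07147

0.071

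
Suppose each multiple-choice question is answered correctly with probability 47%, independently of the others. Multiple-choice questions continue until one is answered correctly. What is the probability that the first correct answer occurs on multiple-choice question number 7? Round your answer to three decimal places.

Geometric (trials to first success), p = 0.47.
P(Y = 7) = (1−p)^6 · p = 0.022164 · 0.47 = 0.01042

0.010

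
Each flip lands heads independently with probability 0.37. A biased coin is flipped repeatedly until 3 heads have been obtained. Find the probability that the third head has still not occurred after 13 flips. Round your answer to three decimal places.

0.088

Needing more than 13 flips ⇔ fewer than 3 successes in the first 13. With X ~ Binomial(13, 0.37), P(Y > 13) = P(X ≤ 2).
  k=0: C(13,0)·0.37^0·0.63^13 = 0.00246
  k=1: C(13,1)·0.37^1·0.63^12 = 0.01880
  k=2: C(13,2)·0.37^2·0.63^11 = 0.06626
P(X ≤ 2) = 0.08752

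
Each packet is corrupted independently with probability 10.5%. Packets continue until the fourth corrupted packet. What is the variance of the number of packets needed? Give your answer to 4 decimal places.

324.7166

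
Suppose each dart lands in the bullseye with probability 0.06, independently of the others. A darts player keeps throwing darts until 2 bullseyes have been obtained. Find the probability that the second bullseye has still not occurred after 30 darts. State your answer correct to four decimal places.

Needing more than 30 darts ⇔ fewer than 2 successes in the first 30. With X ~ Binomial(30, 0.06), P(Y > 30) = P(X ≤ 1).
  k=0: C(30,0)·0.06^0·0.94^30 = 0.156256
  k=1: C(30,1)·0.06^1·0.94^29 = 0.299213
P(X ≤ 1) = 0.455468

0.4555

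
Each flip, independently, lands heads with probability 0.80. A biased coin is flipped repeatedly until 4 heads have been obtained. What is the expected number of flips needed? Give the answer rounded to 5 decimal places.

5.00000

Y = total flips until the fourth success; negative binomial with r=4, p=0.80.
E[Y] = r / p = 4 / 0.80 = 5.0000000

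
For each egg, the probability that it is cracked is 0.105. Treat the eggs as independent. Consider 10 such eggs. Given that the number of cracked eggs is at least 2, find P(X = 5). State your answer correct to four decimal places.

0.0065

X ~ Binomial(10, 0.105). Want P(X=5 | X≥2) = P(X=5) / P(X≥2).
P(X=5) = C(10,5)·0.105^5·0.895^5 = 0.001847
P(X≥2) = 1 − 0.329785 − 0.386898 = 0.283317
Ratio = 0.001847 / 0.283317 = 0.006519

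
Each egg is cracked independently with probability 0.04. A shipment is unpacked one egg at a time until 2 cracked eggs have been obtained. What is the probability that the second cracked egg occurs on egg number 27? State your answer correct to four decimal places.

0.0150

Y = trial on which the second success occurs; negative binomial, r=2, p=0.04.
P(Y=27) = C(26,1) · p^2 · (1−p)^25
= 26 · 0.0016 · 0.3604 = 0.014993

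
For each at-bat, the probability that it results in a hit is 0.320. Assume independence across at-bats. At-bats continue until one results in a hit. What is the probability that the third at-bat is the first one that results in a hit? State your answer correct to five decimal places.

0.14797

Geometric (trials to first success), p = 0.32.
P(Y = 3) = (1−p)^2 · p = 0.4624 · 0.32 = 0.1479680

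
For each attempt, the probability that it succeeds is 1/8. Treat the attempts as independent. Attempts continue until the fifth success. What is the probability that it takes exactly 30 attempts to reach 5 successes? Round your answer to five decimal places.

Y = trial on which the fifth success occurs; negative binomial, r=5, p=0.125.
P(Y=30) = C(29,4) · p^5 · (1−p)^25
= 23751 · 3.0518e-05 · 0.035498 = 0.0257296

0.02573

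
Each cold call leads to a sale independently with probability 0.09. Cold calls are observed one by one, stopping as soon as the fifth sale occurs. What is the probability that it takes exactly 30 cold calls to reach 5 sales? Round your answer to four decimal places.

Y = trial on which the fifth success occurs; negative binomial, r=5, p=0.09.
P(Y=30) = C(29,4) · p^5 · (1−p)^25
= 23751 · 5.9049e-06 · 0.094631 = 0.013272

0.0133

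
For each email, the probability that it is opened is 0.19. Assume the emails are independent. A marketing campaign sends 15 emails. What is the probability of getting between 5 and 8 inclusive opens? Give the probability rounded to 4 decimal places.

0.1389

X ~ Binomial(15, 0.19); P(5 ≤ X ≤ 8) = Σ C(15,k) p^k (1−p)^(15−k) over k:
  k=5: C(15,5)·0.19^5·0.81^10 = 0.090401
  k=6: C(15,6)·0.19^6·0.81^9 = 0.035342
  k=7: C(15,7)·0.19^7·0.81^8 = 0.010659
  k=8: C(15,8)·0.19^8·0.81^7 = 0.002500
Total = 0.138902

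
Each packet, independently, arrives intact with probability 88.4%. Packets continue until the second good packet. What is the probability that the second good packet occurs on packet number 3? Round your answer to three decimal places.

0.181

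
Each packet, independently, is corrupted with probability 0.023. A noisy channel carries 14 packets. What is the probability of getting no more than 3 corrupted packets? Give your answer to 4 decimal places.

0.9998

X ~ Binomial(14, 0.023); P(X ≤ 3) = Σ C(14,k) p^k (1−p)^(14−k) over k:
  k=0: C(14,0)·0.023^0·0.977^14 = 0.721978
  k=1: C(14,1)·0.023^1·0.977^13 = 0.237950
  k=2: C(14,2)·0.023^2·0.977^12 = 0.036411
  k=3: C(14,3)·0.023^3·0.977^11 = 0.003429
Total = 0.999767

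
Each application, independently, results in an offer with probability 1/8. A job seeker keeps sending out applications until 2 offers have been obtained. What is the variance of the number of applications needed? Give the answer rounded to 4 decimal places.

112.0000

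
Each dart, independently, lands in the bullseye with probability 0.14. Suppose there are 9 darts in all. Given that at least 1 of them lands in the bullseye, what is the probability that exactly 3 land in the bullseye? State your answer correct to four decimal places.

0.1256

X ~ Binomial(9, 0.14). Want P(X=3 | X≥1) = P(X=3) / P(X≥1).
P(X=3) = C(9,3)·0.14^3·0.86^6 = 0.093251
P(X≥1) = 1 − 0.257327 = 0.742673
Ratio = 0.093251 / 0.742673 = 0.125562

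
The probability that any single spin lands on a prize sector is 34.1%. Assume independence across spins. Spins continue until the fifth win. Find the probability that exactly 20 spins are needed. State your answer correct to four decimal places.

Y = trial on which the fifth success occurs; negative binomial, r=5, p=0.341.
P(Y=20) = C(19,4) · p^5 · (1−p)^15
= 3876 · 0.0046108 · 0.0019199 = 0.034311

0.0343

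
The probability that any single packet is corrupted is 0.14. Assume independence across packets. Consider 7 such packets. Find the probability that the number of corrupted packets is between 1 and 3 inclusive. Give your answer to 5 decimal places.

0.64264

X ~ Binomial(7, 0.14); P(1 ≤ X ≤ 3) = Σ C(7,k) p^k (1−p)^(7−k) over k:
  k=1: C(7,1)·0.14^1·0.86^6 = 0.3964759
  k=2: C(7,2)·0.14^2·0.86^5 = 0.1936278
  k=3: C(7,3)·0.14^3·0.86^4 = 0.0525347
Total = 0.6426383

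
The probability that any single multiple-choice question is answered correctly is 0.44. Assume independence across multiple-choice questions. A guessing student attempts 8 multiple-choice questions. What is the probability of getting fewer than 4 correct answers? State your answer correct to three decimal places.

X ~ Binomial(8, 0.44); P(X ≤ 3) = Σ C(8,k) p^k (1−p)^(8−k) over k:
  k=0: C(8,0)·0.44^0·0.56^8 = 0.00967
  k=1: C(8,1)·0.44^1·0.56^7 = 0.06079
  k=2: C(8,2)·0.44^2·0.56^6 = 0.16718
  k=3: C(8,3)·0.44^3·0.56^5 = 0.26272
Total = 0.50036

0.500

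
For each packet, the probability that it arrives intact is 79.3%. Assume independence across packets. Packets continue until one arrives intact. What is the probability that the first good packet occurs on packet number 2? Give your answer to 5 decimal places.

Geometric (trials to first success), p = 0.793.
P(Y = 2) = (1−p)^1 · p = 0.207 · 0.793 = 0.1641510

0.16415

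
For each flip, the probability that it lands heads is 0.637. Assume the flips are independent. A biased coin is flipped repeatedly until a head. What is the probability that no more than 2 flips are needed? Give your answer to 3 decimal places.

Y = number of flips to the first success; geometric, p = 0.637.
P(Y ≤ 2) = 1 − (1−p)^2 = 1 − 0.13177 = 0.86823

0.868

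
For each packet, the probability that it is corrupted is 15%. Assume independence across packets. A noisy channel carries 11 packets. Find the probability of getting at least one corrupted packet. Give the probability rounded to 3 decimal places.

P(at least one) = 1 − P(none) = 1 − (1 − 0.15)^11
= 1 − 0.16734 = 0.83266

0.833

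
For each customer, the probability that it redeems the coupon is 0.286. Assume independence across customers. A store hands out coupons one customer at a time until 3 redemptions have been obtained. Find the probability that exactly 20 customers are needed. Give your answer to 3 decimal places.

Y = trial on which the third success occurs; negative binomial, r=3, p=0.286.
P(Y=20) = C(19,2) · p^3 · (1−p)^17
= 171 · 0.023394 · 0.0032574 = 0.01303

0.013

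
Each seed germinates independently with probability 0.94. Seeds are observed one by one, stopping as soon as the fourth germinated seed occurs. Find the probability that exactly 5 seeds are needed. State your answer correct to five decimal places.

Y = trial on which the fourth success occurs; negative binomial, r=4, p=0.94.
P(Y=5) = C(4,3) · p^4 · (1−p)^1
= 4 · 0.78075 · 0.06 = 0.1873798

0.18738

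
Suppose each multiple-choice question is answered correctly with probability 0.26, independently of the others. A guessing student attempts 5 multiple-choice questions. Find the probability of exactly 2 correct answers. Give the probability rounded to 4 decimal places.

X ~ Binomial(n=5, p=0.26).
P(X=2) = C(5,2) · p^2 · (1−p)^3
= 10 · 0.0676 · 0.40522 = 0.273931

0.2739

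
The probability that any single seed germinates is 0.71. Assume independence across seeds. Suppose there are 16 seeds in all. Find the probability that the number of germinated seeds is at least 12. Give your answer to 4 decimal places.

0.4853

X ~ Binomial(16, 0.71); P(X ≥ 12) = Σ C(16,k) p^k (1−p)^(16−k) over k:
  k=12: C(16,12)·0.71^12·0.29^4 = 0.211234
  k=13: C(16,13)·0.71^13·0.29^3 = 0.159126
  k=14: C(16,14)·0.71^14·0.29^2 = 0.083482
  k=15: C(16,15)·0.71^15·0.29^1 = 0.027252
  k=16: C(16,16)·0.71^16·0.29^0 = 0.004170
Total = 0.485264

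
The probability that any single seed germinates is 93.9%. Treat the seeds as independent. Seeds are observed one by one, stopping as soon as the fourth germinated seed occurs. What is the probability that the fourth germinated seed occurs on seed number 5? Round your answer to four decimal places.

0.1897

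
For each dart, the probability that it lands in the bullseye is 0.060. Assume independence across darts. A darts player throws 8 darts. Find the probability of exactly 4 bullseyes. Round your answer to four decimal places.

0.0007

X ~ Binomial(n=8, p=0.06).
P(X=4) = C(8,4) · p^4 · (1−p)^4
= 70 · 1.296e-05 · 0.78075 = 0.000708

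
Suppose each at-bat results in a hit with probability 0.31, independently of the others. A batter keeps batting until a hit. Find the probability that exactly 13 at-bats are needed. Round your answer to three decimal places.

0.004

Geometric (trials to first success), p = 0.31.
P(Y = 13) = (1−p)^12 · p = 0.011646 · 0.31 = 0.00361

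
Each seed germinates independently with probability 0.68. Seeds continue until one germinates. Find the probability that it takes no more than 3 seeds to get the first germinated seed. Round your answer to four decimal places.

Y = number of seeds to the first success; geometric, p = 0.68.
P(Y ≤ 3) = 1 − (1−p)^3 = 1 − 0.032768 = 0.967232

0.9672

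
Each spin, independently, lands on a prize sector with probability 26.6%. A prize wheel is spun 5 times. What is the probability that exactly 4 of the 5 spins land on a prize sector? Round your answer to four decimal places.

0.0184

X ~ Binomial(n=5, p=0.266).
P(X=4) = C(5,4) · p^4 · (1−p)^1
= 5 · 0.0050064 · 0.734 = 0.018374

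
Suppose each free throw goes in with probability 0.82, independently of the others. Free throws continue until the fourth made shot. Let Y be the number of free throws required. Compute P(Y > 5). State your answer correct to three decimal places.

0.222

Needing more than 5 free throws ⇔ fewer than 4 successes in the first 5. With X ~ Binomial(5, 0.82), P(Y > 5) = P(X ≤ 3).
  k=0: C(5,0)·0.82^0·0.18^5 = 0.00019
  k=1: C(5,1)·0.82^1·0.18^4 = 0.00430
  k=2: C(5,2)·0.82^2·0.18^3 = 0.03921
  k=3: C(5,3)·0.82^3·0.18^2 = 0.17864
P(X ≤ 3) = 0.22235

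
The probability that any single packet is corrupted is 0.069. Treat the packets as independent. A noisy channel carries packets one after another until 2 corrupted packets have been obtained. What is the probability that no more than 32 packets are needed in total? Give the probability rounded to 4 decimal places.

0.6578

Finishing within 32 packets ⇔ at least 2 successes in the first 32. With X ~ Binomial(32, 0.069), P(Y ≤ 32) = 1 − P(X ≤ 1).
  k=0: C(32,0)·0.069^0·0.931^32 = 0.101482
  k=1: C(32,1)·0.069^1·0.931^31 = 0.240680
1 − 0.342162 = 0.657838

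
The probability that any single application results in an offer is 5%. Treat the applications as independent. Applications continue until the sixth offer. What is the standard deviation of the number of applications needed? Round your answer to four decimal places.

47.7493

Y = total applications until the sixth success; negative binomial with r=6, p=0.05.
SD(Y) = √[r(1−p)/p²] = √(2280.000000) = 47.749346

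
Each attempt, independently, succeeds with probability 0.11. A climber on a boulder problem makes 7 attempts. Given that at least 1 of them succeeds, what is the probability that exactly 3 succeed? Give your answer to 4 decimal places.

0.0524

X ~ Binomial(7, 0.11). Want P(X=3 | X≥1) = P(X=3) / P(X≥1).
P(X=3) = C(7,3)·0.11^3·0.89^4 = 0.029228
P(X≥1) = 1 − 0.442313 = 0.557687
Ratio = 0.029228 / 0.557687 = 0.052410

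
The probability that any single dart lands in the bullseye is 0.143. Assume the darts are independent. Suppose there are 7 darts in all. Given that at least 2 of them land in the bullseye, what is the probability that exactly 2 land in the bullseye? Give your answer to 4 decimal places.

0.7522

X ~ Binomial(7, 0.143). Want P(X=2 | X≥2) = P(X=2) / P(X≥2).
P(X=2) = C(7,2)·0.143^2·0.857^5 = 0.198516
P(X≥2) = 1 − 0.339520 − 0.396569 = 0.263910
Ratio = 0.198516 / 0.263910 = 0.752210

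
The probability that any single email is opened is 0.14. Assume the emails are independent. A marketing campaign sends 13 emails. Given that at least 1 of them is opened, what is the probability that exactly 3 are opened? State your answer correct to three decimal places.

X ~ Binomial(13, 0.14). Want P(X=3 | X≥1) = P(X=3) / P(X≥1).
P(X=3) = C(13,3)·0.14^3·0.86^10 = 0.17367
P(X≥1) = 1 − 0.14076 = 0.85924
Ratio = 0.17367 / 0.85924 = 0.20213

0.202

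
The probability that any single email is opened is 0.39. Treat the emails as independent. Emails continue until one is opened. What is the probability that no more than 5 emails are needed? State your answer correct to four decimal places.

Y = number of emails to the first success; geometric, p = 0.39.
P(Y ≤ 5) = 1 − (1−p)^5 = 1 − 0.084460 = 0.915540

0.9155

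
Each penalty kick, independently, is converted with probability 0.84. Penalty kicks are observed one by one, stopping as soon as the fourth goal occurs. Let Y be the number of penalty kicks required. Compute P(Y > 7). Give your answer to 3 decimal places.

Needing more than 7 penalty kicks ⇔ fewer than 4 successes in the first 7. With X ~ Binomial(7, 0.84), P(Y > 7) = P(X ≤ 3).
  k=0: C(7,0)·0.84^0·0.16^7 = 0.00000
  k=1: C(7,1)·0.84^1·0.16^6 = 0.00010
  k=2: C(7,2)·0.84^2·0.16^5 = 0.00155
  k=3: C(7,3)·0.84^3·0.16^4 = 0.01360
P(X ≤ 3) = 0.01525

0.015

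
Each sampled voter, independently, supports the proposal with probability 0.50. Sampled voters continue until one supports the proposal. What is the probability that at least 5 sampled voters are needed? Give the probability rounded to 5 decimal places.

0.06250

Y = number of sampled voters to the first success; geometric, p = 0.50.
P(Y > 4) = P(first 4 all fail) = (1−p)^4 = 0.0625000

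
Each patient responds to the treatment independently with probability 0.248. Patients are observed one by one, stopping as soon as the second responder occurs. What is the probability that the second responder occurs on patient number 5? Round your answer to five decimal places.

0.10462

Y = trial on which the second success occurs; negative binomial, r=2, p=0.248.
P(Y=5) = C(4,1) · p^2 · (1−p)^3
= 4 · 0.061504 · 0.42526 = 0.1046205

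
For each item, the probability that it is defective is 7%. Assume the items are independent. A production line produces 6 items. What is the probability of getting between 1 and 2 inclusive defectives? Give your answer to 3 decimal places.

X ~ Binomial(6, 0.07); P(1 ≤ X ≤ 2) = Σ C(6,k) p^k (1−p)^(6−k) over k:
  k=1: C(6,1)·0.07^1·0.93^5 = 0.29219
  k=2: C(6,2)·0.07^2·0.93^4 = 0.05498
Total = 0.34717

0.347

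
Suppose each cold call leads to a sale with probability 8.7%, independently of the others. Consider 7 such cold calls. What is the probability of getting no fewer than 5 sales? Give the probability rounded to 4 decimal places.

0.0001

X ~ Binomial(7, 0.087); P(X ≥ 5) = Σ C(7,k) p^k (1−p)^(7−k) over k:
  k=5: C(7,5)·0.087^5·0.913^2 = 0.000087
  k=6: C(7,6)·0.087^6·0.913^1 = 0.000003
  k=7: C(7,7)·0.087^7·0.913^0 = 0.000000
Total = 0.000090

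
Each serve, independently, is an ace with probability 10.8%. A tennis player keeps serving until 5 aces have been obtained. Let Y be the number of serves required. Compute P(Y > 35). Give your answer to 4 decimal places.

Needing more than 35 serves ⇔ fewer than 5 successes in the first 35. With X ~ Binomial(35, 0.108), P(Y > 35) = P(X ≤ 4).
  k=0: C(35,0)·0.108^0·0.892^35 = 0.018313
  k=1: C(35,1)·0.108^1·0.892^34 = 0.077606
  k=2: C(35,2)·0.108^2·0.892^33 = 0.159737
  k=3: C(35,3)·0.108^3·0.892^32 = 0.212743
  k=4: C(35,4)·0.108^4·0.892^31 = 0.206065
P(X ≤ 4) = 0.674465

0.6745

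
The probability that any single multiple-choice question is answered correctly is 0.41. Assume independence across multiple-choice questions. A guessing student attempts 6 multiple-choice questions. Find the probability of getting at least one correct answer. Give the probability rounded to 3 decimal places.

P(at least one) = 1 − P(none) = 1 − (1 − 0.41)^6
= 1 − 0.04218 = 0.95782

0.958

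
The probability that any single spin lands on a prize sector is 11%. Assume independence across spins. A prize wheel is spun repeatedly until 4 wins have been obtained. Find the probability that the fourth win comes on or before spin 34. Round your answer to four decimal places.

0.5231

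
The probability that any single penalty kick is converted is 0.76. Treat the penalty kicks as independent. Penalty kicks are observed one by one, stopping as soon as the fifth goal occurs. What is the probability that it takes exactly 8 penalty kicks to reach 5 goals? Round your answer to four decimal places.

0.1227

Y = trial on which the fifth success occurs; negative binomial, r=5, p=0.76.
P(Y=8) = C(7,4) · p^5 · (1−p)^3
= 35 · 0.25355 · 0.013824 = 0.122679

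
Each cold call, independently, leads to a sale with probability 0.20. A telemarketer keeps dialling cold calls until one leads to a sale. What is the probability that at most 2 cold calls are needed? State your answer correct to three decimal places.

0.360

Y = number of cold calls to the first success; geometric, p = 0.20.
P(Y ≤ 2) = 1 − (1−p)^2 = 1 − 0.64000 = 0.36000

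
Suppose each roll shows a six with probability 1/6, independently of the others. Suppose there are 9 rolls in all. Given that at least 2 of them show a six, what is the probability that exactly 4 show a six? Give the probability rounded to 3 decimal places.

0.085

X ~ Binomial(9, 0.166667). Want P(X=4 | X≥2) = P(X=4) / P(X≥2).
P(X=4) = C(9,4)·0.166667^4·0.833333^5 = 0.03907
P(X≥2) = 1 − 0.19381 − 0.34885 = 0.45734
Ratio = 0.03907 / 0.45734 = 0.08543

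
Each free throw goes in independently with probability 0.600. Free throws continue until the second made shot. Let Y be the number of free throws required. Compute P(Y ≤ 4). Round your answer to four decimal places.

Finishing within 4 free throws ⇔ at least 2 successes in the first 4. With X ~ Binomial(4, 0.60), P(Y ≤ 4) = 1 − P(X ≤ 1).
  k=0: C(4,0)·0.60^0·0.40^4 = 0.025600
  k=1: C(4,1)·0.60^1·0.40^3 = 0.153600
1 − 0.179200 = 0.820800

0.8208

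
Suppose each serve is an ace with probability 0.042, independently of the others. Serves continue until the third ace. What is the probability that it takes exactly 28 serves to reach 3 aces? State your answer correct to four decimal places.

0.0089

Y = trial on which the third success occurs; negative binomial, r=3, p=0.042.
P(Y=28) = C(27,2) · p^3 · (1−p)^25
= 351 · 7.4088e-05 · 0.34209 = 0.008896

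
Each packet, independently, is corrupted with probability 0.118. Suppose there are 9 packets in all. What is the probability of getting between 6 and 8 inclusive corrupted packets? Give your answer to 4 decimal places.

X ~ Binomial(9, 0.118); P(6 ≤ X ≤ 8) = Σ C(9,k) p^k (1−p)^(9−k) over k:
  k=6: C(9,6)·0.118^6·0.882^3 = 0.000156
  k=7: C(9,7)·0.118^7·0.882^2 = 0.000009
  k=8: C(9,8)·0.118^8·0.882^1 = 0.000000
Total = 0.000165

0.0002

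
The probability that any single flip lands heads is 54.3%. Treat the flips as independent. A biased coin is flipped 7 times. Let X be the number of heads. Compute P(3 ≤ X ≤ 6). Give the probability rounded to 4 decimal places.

X ~ Binomial(7, 0.543); P(3 ≤ X ≤ 6) = Σ C(7,k) p^k (1−p)^(7−k) over k:
  k=3: C(7,3)·0.543^3·0.457^4 = 0.244418
  k=4: C(7,4)·0.543^4·0.457^3 = 0.290413
  k=5: C(7,5)·0.543^5·0.457^2 = 0.207038
  k=6: C(7,6)·0.543^6·0.457^1 = 0.082000
Total = 0.823869

0.8239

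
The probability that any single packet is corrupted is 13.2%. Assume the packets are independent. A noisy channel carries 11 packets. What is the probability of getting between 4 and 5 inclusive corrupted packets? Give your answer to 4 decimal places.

X ~ Binomial(11, 0.132); P(4 ≤ X ≤ 5) = Σ C(11,k) p^k (1−p)^(11−k) over k:
  k=4: C(11,4)·0.132^4·0.868^7 = 0.037192
  k=5: C(11,5)·0.132^5·0.868^6 = 0.007918
Total = 0.045110

0.0451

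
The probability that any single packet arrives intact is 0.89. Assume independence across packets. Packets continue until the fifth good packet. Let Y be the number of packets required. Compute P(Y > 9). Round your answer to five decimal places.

0.00138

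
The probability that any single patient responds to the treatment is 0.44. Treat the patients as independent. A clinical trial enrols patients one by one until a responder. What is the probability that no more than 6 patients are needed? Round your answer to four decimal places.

0.9692

Y = number of patients to the first success; geometric, p = 0.44.
P(Y ≤ 6) = 1 − (1−p)^6 = 1 − 0.030841 = 0.969159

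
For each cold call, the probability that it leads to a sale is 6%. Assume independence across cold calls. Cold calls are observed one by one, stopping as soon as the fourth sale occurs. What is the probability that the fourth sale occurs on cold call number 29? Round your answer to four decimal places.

0.0090

Y = trial on which the fourth success occurs; negative binomial, r=4, p=0.06.
P(Y=29) = C(28,3) · p^4 · (1−p)^25
= 3276 · 1.296e-05 · 0.21291 = 0.009040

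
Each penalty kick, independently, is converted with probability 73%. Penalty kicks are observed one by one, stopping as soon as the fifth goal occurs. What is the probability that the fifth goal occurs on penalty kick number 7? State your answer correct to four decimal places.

0.2267

Y = trial on which the fifth success occurs; negative binomial, r=5, p=0.73.
P(Y=7) = C(6,4) · p^5 · (1−p)^2
= 15 · 0.20731 · 0.0729 = 0.226690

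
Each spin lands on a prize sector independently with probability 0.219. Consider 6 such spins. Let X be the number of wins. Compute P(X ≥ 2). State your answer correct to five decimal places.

X ~ Binomial(6, 0.219); P(X ≥ 2) = Σ C(6,k) p^k (1−p)^(6−k) over k:
  k=2: C(6,2)·0.219^2·0.781^4 = 0.2676601
  k=3: C(6,3)·0.219^3·0.781^3 = 0.1000727
  k=4: C(6,4)·0.219^4·0.781^2 = 0.0210460
  k=5: C(6,5)·0.219^5·0.781^1 = 0.0023606
  k=6: C(6,6)·0.219^6·0.781^0 = 0.0001103
Total = 0.3912497

0.39125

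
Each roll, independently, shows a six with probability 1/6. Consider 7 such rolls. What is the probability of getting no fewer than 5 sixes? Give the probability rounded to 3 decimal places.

0.002

X ~ Binomial(7, 0.166667); P(X ≥ 5) = Σ C(7,k) p^k (1−p)^(7−k) over k:
  k=5: C(7,5)·0.166667^5·0.833333^2 = 0.00188
  k=6: C(7,6)·0.166667^6·0.833333^1 = 0.00013
  k=7: C(7,7)·0.166667^7·0.833333^0 = 0.00000
Total = 0.00200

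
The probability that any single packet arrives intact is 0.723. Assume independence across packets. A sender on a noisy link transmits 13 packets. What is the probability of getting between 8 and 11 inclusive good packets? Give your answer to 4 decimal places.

0.7901

X ~ Binomial(13, 0.723); P(8 ≤ X ≤ 11) = Σ C(13,k) p^k (1−p)^(13−k) over k:
  k=8: C(13,8)·0.723^8·0.277^5 = 0.156705
  k=9: C(13,9)·0.723^9·0.277^4 = 0.227232
  k=10: C(13,10)·0.723^10·0.277^3 = 0.237240
  k=11: C(13,11)·0.723^11·0.277^2 = 0.168879
Total = 0.790057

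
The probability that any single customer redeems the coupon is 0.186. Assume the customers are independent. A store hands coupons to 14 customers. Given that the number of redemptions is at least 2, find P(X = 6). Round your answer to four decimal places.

0.0313

X ~ Binomial(14, 0.186). Want P(X=6 | X≥2) = P(X=6) / P(X≥2).
P(X=6) = C(14,6)·0.186^6·0.814^8 = 0.023968
P(X≥2) = 1 − 0.056071 − 0.179373 = 0.764555
Ratio = 0.023968 / 0.764555 = 0.031349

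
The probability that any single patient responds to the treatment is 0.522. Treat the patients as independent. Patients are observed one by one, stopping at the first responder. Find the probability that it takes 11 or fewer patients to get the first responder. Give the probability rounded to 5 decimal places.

Y = number of patients to the first success; geometric, p = 0.522.
P(Y ≤ 11) = 1 − (1−p)^11 = 1 − 0.0002977 = 0.9997023

0.99970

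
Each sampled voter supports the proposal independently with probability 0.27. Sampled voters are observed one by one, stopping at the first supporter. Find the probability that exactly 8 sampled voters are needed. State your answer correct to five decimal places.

0.02983

Geometric (trials to first success), p = 0.27.
P(Y = 8) = (1−p)^7 · p = 0.11047 · 0.27 = 0.0298280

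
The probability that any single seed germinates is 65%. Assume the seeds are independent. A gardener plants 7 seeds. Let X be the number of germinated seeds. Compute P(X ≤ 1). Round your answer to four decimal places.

0.0090

X ~ Binomial(7, 0.65); P(X ≤ 1) = Σ C(7,k) p^k (1−p)^(7−k) over k:
  k=0: C(7,0)·0.65^0·0.35^7 = 0.000643
  k=1: C(7,1)·0.65^1·0.35^6 = 0.008364
Total = 0.009008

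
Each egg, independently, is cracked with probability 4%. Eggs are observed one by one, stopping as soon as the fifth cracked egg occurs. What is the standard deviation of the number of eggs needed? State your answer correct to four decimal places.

54.7723

Y = total eggs until the fifth success; negative binomial with r=5, p=0.04.
SD(Y) = √[r(1−p)/p²] = √(3000.000000) = 54.772256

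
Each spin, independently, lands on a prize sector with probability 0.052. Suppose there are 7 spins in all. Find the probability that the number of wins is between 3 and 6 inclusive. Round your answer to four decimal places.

X ~ Binomial(7, 0.052); P(3 ≤ X ≤ 6) = Σ C(7,k) p^k (1−p)^(7−k) over k:
  k=3: C(7,3)·0.052^3·0.948^4 = 0.003975
  k=4: C(7,4)·0.052^4·0.948^3 = 0.000218
  k=5: C(7,5)·0.052^5·0.948^2 = 0.000007
  k=6: C(7,6)·0.052^6·0.948^1 = 0.000000
Total = 0.004200

0.0042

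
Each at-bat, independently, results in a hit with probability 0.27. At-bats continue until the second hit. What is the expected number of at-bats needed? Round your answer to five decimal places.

7.40741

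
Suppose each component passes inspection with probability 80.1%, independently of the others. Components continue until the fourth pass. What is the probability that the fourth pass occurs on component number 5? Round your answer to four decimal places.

Y = trial on which the fourth success occurs; negative binomial, r=4, p=0.801.
P(Y=5) = C(4,3) · p^4 · (1−p)^1
= 4 · 0.41165 · 0.199 = 0.327675

0.3277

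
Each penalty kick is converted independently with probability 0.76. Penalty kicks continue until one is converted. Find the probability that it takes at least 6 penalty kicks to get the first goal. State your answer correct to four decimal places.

Y = number of penalty kicks to the first success; geometric, p = 0.76.
P(Y > 5) = P(first 5 all fail) = (1−p)^5 = 0.000796

0.0008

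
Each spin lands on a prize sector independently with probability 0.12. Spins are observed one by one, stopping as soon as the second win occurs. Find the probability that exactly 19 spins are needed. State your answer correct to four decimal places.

0.0295

Y = trial on which the second success occurs; negative binomial, r=2, p=0.12.
P(Y=19) = C(18,1) · p^2 · (1−p)^17
= 18 · 0.0144 · 0.11382 = 0.029501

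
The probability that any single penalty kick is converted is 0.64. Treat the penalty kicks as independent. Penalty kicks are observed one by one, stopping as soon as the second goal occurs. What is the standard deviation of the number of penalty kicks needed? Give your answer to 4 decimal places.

1.3258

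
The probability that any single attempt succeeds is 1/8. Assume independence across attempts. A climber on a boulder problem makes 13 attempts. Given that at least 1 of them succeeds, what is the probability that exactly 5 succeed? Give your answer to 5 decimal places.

0.01638

X ~ Binomial(13, 0.125). Want P(X=5 | X≥1) = P(X=5) / P(X≥1).
P(X=5) = C(13,5)·0.125^5·0.875^8 = 0.0134956
P(X≥1) = 1 − 0.1762401 = 0.8237599
Ratio = 0.0134956 / 0.8237599 = 0.0163830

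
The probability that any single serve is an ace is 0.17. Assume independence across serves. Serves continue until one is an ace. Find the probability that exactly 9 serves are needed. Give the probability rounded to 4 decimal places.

Geometric (trials to first success), p = 0.17.
P(Y = 9) = (1−p)^8 · p = 0.22523 · 0.17 = 0.038289

0.0383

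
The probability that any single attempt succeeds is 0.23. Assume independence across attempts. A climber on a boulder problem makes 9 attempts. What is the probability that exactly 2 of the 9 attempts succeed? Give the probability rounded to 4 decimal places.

0.3056

X ~ Binomial(n=9, p=0.23).
P(X=2) = C(9,2) · p^2 · (1−p)^7
= 36 · 0.0529 · 0.16049 = 0.305628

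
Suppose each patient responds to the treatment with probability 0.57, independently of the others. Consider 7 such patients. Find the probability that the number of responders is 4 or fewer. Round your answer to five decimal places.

0.64359

X ~ Binomial(7, 0.57); P(X ≤ 4) = Σ C(7,k) p^k (1−p)^(7−k) over k:
  k=0: C(7,0)·0.57^0·0.43^7 = 0.0027182
  k=1: C(7,1)·0.57^1·0.43^6 = 0.0252222
  k=2: C(7,2)·0.57^2·0.43^5 = 0.1003024
  k=3: C(7,3)·0.57^3·0.43^4 = 0.2215983
  k=4: C(7,4)·0.57^4·0.43^3 = 0.2937466
Total = 0.6435877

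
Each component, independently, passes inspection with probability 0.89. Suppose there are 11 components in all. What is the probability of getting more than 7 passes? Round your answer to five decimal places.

X ~ Binomial(11, 0.89); P(X ≥ 8) = Σ C(11,k) p^k (1−p)^(11−k) over k:
  k=8: C(11,8)·0.89^8·0.11^3 = 0.0864534
  k=9: C(11,9)·0.89^9·0.11^2 = 0.2331622
  k=10: C(11,10)·0.89^10·0.11^1 = 0.3772988
  k=11: C(11,11)·0.89^11·0.11^0 = 0.2775173
Total = 0.9744317

0.97443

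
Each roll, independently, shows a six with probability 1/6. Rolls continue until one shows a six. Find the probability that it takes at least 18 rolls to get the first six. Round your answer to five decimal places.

0.04507

Y = number of rolls to the first success; geometric, p = 0.166667.
P(Y > 17) = P(first 17 all fail) = (1−p)^17 = 0.0450732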